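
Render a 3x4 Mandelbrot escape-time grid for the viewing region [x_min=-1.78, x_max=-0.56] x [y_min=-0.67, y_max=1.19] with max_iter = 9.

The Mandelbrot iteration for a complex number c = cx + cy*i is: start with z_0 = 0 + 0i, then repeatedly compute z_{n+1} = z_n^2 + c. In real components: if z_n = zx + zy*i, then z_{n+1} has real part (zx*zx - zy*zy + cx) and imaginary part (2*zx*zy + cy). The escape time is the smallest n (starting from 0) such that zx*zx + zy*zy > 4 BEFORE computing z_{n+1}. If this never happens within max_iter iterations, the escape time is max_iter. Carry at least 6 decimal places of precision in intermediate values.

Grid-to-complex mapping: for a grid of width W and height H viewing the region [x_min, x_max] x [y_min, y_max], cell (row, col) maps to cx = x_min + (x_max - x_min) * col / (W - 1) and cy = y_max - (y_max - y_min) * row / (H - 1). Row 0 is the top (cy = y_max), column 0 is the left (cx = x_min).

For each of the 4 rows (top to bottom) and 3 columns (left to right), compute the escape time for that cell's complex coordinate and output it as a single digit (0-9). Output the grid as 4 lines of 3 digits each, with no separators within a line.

(row=0, col=0): c = -1.7800 + 1.1900i → escape time 1
(row=0, col=1): c = -1.1700 + 1.1900i → escape time 2
(row=0, col=2): c = -0.5600 + 1.1900i → escape time 3
(row=1, col=0): c = -1.7800 + 0.5700i → escape time 3
(row=1, col=1): c = -1.1700 + 0.5700i → escape time 4
(row=1, col=2): c = -0.5600 + 0.5700i → escape time 9
(row=2, col=0): c = -1.7800 + -0.0500i → escape time 8
(row=2, col=1): c = -1.1700 + -0.0500i → escape time 9
(row=2, col=2): c = -0.5600 + -0.0500i → escape time 9
(row=3, col=0): c = -1.7800 + -0.6700i → escape time 3
(row=3, col=1): c = -1.1700 + -0.6700i → escape time 3
(row=3, col=2): c = -0.5600 + -0.6700i → escape time 9

Answer: 123
349
899
339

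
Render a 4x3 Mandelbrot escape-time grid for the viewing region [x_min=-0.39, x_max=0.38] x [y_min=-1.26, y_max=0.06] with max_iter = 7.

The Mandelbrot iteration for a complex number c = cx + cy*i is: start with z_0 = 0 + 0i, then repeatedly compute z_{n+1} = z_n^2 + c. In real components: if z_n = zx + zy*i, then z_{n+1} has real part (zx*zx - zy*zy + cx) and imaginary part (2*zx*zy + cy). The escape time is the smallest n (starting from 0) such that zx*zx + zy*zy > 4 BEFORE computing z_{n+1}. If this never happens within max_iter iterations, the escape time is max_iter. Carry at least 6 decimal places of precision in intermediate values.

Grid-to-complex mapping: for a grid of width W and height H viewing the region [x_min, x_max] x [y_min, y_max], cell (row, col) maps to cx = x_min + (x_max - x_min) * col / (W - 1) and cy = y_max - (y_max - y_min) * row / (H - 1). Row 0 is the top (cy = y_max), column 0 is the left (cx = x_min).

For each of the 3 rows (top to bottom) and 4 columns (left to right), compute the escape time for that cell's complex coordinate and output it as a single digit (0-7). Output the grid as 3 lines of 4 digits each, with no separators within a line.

(row=0, col=0): c = -0.3900 + 0.0600i → escape time 7
(row=0, col=1): c = -0.1333 + 0.0600i → escape time 7
(row=0, col=2): c = 0.1233 + 0.0600i → escape time 7
(row=0, col=3): c = 0.3800 + 0.0600i → escape time 7
(row=1, col=0): c = -0.3900 + -0.6000i → escape time 7
(row=1, col=1): c = -0.1333 + -0.6000i → escape time 7
(row=1, col=2): c = 0.1233 + -0.6000i → escape time 7
(row=1, col=3): c = 0.3800 + -0.6000i → escape time 7
(row=2, col=0): c = -0.3900 + -1.2600i → escape time 3
(row=2, col=1): c = -0.1333 + -1.2600i → escape time 3
(row=2, col=2): c = 0.1233 + -1.2600i → escape time 2
(row=2, col=3): c = 0.3800 + -1.2600i → escape time 2

Answer: 7777
7777
3322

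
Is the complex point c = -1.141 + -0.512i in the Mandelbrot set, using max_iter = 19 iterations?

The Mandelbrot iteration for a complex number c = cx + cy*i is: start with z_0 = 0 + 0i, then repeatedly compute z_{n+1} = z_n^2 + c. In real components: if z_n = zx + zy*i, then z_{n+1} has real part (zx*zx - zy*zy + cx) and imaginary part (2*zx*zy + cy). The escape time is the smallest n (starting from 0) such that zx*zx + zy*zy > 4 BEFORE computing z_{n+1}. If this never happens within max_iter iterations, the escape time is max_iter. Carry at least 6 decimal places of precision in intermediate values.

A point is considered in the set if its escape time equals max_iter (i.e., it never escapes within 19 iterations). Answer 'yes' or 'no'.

Answer: no

Derivation:
z_0 = 0 + 0i, c = -1.1410 + -0.5120i
Iter 1: z = -1.1410 + -0.5120i, |z|^2 = 1.5640
Iter 2: z = -0.1013 + 0.6564i, |z|^2 = 0.4411
Iter 3: z = -1.5616 + -0.6449i, |z|^2 = 2.8545
Iter 4: z = 0.8816 + 1.5022i, |z|^2 = 3.0340
Iter 5: z = -2.6205 + 2.1368i, |z|^2 = 11.4328
Escaped at iteration 5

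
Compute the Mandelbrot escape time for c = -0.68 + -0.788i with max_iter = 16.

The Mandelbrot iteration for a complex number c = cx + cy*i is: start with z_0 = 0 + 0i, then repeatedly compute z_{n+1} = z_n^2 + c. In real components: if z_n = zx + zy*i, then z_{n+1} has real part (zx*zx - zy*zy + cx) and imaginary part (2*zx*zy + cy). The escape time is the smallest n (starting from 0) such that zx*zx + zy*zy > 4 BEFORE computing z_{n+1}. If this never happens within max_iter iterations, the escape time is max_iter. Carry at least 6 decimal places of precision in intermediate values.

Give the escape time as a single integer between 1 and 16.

z_0 = 0 + 0i, c = -0.6800 + -0.7880i
Iter 1: z = -0.6800 + -0.7880i, |z|^2 = 1.0833
Iter 2: z = -0.8385 + 0.2837i, |z|^2 = 0.7836
Iter 3: z = -0.0573 + -1.2638i, |z|^2 = 1.6004
Iter 4: z = -2.2738 + -0.6431i, |z|^2 = 5.5838
Escaped at iteration 4

Answer: 4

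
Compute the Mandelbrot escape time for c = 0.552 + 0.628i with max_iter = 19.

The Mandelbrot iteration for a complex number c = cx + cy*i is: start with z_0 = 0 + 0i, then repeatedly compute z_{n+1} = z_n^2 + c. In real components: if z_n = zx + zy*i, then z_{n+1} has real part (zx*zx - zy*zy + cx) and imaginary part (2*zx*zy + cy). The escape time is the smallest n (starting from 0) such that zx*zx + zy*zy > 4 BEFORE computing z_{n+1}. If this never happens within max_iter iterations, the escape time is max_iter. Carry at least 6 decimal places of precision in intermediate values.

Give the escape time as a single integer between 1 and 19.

Answer: 3

Derivation:
z_0 = 0 + 0i, c = 0.5520 + 0.6280i
Iter 1: z = 0.5520 + 0.6280i, |z|^2 = 0.6991
Iter 2: z = 0.4623 + 1.3213i, |z|^2 = 1.9596
Iter 3: z = -0.9801 + 1.8497i, |z|^2 = 4.3822
Escaped at iteration 3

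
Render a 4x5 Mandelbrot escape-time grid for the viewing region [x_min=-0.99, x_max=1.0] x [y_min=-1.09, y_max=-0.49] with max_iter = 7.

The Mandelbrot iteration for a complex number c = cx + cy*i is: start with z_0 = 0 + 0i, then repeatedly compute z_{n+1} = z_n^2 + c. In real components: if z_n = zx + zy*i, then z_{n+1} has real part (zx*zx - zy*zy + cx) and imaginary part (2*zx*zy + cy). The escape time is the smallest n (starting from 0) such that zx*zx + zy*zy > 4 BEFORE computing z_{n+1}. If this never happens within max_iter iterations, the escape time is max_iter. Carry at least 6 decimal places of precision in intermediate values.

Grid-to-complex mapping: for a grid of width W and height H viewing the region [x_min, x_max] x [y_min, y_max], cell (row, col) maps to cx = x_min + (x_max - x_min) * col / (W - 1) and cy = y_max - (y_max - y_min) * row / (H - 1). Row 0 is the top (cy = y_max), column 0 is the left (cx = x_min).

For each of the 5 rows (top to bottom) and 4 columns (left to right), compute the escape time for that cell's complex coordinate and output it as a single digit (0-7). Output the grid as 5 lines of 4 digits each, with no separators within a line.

(row=0, col=0): c = -0.9900 + -0.4900i → escape time 5
(row=0, col=1): c = -0.3267 + -0.4900i → escape time 7
(row=0, col=2): c = 0.3367 + -0.4900i → escape time 7
(row=0, col=3): c = 1.0000 + -0.4900i → escape time 2
(row=1, col=0): c = -0.9900 + -0.6400i → escape time 4
(row=1, col=1): c = -0.3267 + -0.6400i → escape time 7
(row=1, col=2): c = 0.3367 + -0.6400i → escape time 7
(row=1, col=3): c = 1.0000 + -0.6400i → escape time 2
(row=2, col=0): c = -0.9900 + -0.7900i → escape time 3
(row=2, col=1): c = -0.3267 + -0.7900i → escape time 7
(row=2, col=2): c = 0.3367 + -0.7900i → escape time 4
(row=2, col=3): c = 1.0000 + -0.7900i → escape time 2
(row=3, col=0): c = -0.9900 + -0.9400i → escape time 3
(row=3, col=1): c = -0.3267 + -0.9400i → escape time 5
(row=3, col=2): c = 0.3367 + -0.9400i → escape time 4
(row=3, col=3): c = 1.0000 + -0.9400i → escape time 2
(row=4, col=0): c = -0.9900 + -1.0900i → escape time 3
(row=4, col=1): c = -0.3267 + -1.0900i → escape time 4
(row=4, col=2): c = 0.3367 + -1.0900i → escape time 3
(row=4, col=3): c = 1.0000 + -1.0900i → escape time 2

Answer: 5772
4772
3742
3542
3432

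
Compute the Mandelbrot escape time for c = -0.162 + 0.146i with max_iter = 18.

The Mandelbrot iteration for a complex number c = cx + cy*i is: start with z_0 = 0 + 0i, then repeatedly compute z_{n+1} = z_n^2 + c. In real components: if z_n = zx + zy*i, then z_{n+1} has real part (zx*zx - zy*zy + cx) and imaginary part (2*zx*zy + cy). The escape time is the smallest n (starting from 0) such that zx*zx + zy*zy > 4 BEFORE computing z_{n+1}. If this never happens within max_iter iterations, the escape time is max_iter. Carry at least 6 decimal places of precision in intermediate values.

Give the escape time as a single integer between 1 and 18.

z_0 = 0 + 0i, c = -0.1620 + 0.1460i
Iter 1: z = -0.1620 + 0.1460i, |z|^2 = 0.0476
Iter 2: z = -0.1571 + 0.0987i, |z|^2 = 0.0344
Iter 3: z = -0.1471 + 0.1150i, |z|^2 = 0.0349
Iter 4: z = -0.1536 + 0.1122i, |z|^2 = 0.0362
Iter 5: z = -0.1510 + 0.1115i, |z|^2 = 0.0352
Iter 6: z = -0.1516 + 0.1123i, |z|^2 = 0.0356
Iter 7: z = -0.1516 + 0.1119i, |z|^2 = 0.0355
Iter 8: z = -0.1515 + 0.1121i, |z|^2 = 0.0355
Iter 9: z = -0.1516 + 0.1120i, |z|^2 = 0.0355
Iter 10: z = -0.1516 + 0.1120i, |z|^2 = 0.0355
Iter 11: z = -0.1516 + 0.1120i, |z|^2 = 0.0355
Iter 12: z = -0.1516 + 0.1120i, |z|^2 = 0.0355
Iter 13: z = -0.1516 + 0.1120i, |z|^2 = 0.0355
Iter 14: z = -0.1516 + 0.1120i, |z|^2 = 0.0355
Iter 15: z = -0.1516 + 0.1120i, |z|^2 = 0.0355
Iter 16: z = -0.1516 + 0.1120i, |z|^2 = 0.0355
Iter 17: z = -0.1516 + 0.1120i, |z|^2 = 0.0355

Answer: 18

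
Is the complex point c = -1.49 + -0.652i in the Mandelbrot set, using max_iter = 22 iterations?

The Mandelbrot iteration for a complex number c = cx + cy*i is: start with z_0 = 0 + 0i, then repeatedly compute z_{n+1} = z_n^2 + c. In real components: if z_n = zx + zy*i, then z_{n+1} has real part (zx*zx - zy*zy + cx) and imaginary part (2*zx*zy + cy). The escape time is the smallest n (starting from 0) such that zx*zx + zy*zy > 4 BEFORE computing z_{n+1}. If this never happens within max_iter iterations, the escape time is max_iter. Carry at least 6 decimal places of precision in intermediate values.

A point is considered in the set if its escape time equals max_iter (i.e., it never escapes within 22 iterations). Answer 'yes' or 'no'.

Answer: no

Derivation:
z_0 = 0 + 0i, c = -1.4900 + -0.6520i
Iter 1: z = -1.4900 + -0.6520i, |z|^2 = 2.6452
Iter 2: z = 0.3050 + 1.2910i, |z|^2 = 1.7596
Iter 3: z = -3.0636 + 0.1355i, |z|^2 = 9.4037
Escaped at iteration 3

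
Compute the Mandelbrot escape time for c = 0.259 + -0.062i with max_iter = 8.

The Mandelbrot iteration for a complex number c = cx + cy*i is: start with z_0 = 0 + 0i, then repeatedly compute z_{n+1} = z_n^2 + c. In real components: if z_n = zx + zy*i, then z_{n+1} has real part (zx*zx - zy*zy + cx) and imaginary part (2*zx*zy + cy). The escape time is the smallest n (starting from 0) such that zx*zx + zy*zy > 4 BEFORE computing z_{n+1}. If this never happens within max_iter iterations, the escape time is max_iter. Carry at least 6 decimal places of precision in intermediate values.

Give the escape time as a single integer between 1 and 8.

Answer: 8

Derivation:
z_0 = 0 + 0i, c = 0.2590 + -0.0620i
Iter 1: z = 0.2590 + -0.0620i, |z|^2 = 0.0709
Iter 2: z = 0.3222 + -0.0941i, |z|^2 = 0.1127
Iter 3: z = 0.3540 + -0.1227i, |z|^2 = 0.1403
Iter 4: z = 0.3693 + -0.1488i, |z|^2 = 0.1585
Iter 5: z = 0.3732 + -0.1719i, |z|^2 = 0.1688
Iter 6: z = 0.3687 + -0.1903i, |z|^2 = 0.1722
Iter 7: z = 0.3587 + -0.2023i, |z|^2 = 0.1696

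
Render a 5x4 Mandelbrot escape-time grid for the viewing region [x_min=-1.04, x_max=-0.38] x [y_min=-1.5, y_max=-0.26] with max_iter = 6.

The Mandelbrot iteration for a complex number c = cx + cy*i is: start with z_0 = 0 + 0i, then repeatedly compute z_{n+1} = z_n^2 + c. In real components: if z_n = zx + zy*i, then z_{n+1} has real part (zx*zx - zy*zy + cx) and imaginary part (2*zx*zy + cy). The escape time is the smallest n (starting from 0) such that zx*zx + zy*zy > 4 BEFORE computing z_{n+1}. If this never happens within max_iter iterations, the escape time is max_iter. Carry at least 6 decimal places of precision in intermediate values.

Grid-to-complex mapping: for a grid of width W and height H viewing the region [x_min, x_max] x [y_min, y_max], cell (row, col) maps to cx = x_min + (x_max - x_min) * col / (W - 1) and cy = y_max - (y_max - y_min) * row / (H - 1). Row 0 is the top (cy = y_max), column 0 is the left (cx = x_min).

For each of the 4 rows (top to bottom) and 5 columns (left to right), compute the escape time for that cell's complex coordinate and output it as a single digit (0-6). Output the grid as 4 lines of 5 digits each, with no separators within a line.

Answer: 66666
44566
33334
22222

Derivation:
(row=0, col=0): c = -1.0400 + -0.2600i → escape time 6
(row=0, col=1): c = -0.8750 + -0.2600i → escape time 6
(row=0, col=2): c = -0.7100 + -0.2600i → escape time 6
(row=0, col=3): c = -0.5450 + -0.2600i → escape time 6
(row=0, col=4): c = -0.3800 + -0.2600i → escape time 6
(row=1, col=0): c = -1.0400 + -0.6733i → escape time 4
(row=1, col=1): c = -0.8750 + -0.6733i → escape time 4
(row=1, col=2): c = -0.7100 + -0.6733i → escape time 5
(row=1, col=3): c = -0.5450 + -0.6733i → escape time 6
(row=1, col=4): c = -0.3800 + -0.6733i → escape time 6
(row=2, col=0): c = -1.0400 + -1.0867i → escape time 3
(row=2, col=1): c = -0.8750 + -1.0867i → escape time 3
(row=2, col=2): c = -0.7100 + -1.0867i → escape time 3
(row=2, col=3): c = -0.5450 + -1.0867i → escape time 3
(row=2, col=4): c = -0.3800 + -1.0867i → escape time 4
(row=3, col=0): c = -1.0400 + -1.5000i → escape time 2
(row=3, col=1): c = -0.8750 + -1.5000i → escape time 2
(row=3, col=2): c = -0.7100 + -1.5000i → escape time 2
(row=3, col=3): c = -0.5450 + -1.5000i → escape time 2
(row=3, col=4): c = -0.3800 + -1.5000i → escape time 2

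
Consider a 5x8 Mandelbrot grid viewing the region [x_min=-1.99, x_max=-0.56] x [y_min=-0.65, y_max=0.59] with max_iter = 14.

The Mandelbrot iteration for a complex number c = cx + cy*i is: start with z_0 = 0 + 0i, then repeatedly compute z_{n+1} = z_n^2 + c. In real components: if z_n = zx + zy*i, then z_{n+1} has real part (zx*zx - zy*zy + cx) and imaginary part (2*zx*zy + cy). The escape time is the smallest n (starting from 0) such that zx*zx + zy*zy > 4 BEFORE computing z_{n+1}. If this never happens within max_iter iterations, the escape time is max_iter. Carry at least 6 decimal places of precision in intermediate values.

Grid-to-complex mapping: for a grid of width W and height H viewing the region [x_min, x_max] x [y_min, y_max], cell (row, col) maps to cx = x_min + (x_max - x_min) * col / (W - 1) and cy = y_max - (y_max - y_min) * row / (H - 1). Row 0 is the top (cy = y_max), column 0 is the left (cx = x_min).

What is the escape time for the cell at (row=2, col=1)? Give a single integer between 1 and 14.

z_0 = 0 + 0i, c = -1.6325 + 0.2357i
Iter 1: z = -1.6325 + 0.2357i, |z|^2 = 2.7206
Iter 2: z = 0.9770 + -0.5339i, |z|^2 = 1.2396
Iter 3: z = -0.9630 + -0.8075i, |z|^2 = 1.5795
Iter 4: z = -1.3572 + 1.7910i, |z|^2 = 5.0496
Escaped at iteration 4

Answer: 4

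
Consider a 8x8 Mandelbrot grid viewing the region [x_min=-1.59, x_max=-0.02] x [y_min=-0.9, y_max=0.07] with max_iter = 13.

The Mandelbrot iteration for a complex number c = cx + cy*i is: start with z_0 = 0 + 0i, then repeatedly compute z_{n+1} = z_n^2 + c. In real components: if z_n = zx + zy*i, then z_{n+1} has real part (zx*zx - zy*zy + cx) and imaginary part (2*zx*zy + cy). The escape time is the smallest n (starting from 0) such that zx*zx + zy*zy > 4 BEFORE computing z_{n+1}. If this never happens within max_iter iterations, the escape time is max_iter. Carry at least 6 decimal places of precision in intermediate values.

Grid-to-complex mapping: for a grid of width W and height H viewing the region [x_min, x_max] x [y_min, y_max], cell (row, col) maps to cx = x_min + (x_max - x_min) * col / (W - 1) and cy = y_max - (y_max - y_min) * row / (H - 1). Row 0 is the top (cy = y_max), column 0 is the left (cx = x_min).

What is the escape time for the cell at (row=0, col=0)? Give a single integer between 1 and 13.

z_0 = 0 + 0i, c = -1.5900 + 0.0700i
Iter 1: z = -1.5900 + 0.0700i, |z|^2 = 2.5330
Iter 2: z = 0.9332 + -0.1526i, |z|^2 = 0.8941
Iter 3: z = -0.7424 + -0.2148i, |z|^2 = 0.5973
Iter 4: z = -1.0850 + 0.3890i, |z|^2 = 1.3284
Iter 5: z = -0.5642 + -0.7740i, |z|^2 = 0.9174
Iter 6: z = -1.8708 + 0.9434i, |z|^2 = 4.3898
Escaped at iteration 6

Answer: 6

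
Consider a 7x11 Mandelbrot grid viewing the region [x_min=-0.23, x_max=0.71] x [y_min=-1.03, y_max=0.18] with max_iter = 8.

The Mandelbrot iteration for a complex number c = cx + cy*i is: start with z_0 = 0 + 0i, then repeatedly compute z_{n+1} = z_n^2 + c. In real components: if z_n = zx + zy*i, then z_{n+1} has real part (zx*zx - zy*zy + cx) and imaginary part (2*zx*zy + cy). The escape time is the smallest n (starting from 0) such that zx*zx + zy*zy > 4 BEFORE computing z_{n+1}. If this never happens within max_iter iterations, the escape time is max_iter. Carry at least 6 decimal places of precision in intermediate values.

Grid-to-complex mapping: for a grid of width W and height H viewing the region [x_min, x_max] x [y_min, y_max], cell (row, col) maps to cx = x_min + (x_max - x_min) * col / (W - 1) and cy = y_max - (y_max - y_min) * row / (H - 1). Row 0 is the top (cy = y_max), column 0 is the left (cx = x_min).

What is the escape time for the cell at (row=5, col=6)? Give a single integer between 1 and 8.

z_0 = 0 + 0i, c = 0.7100 + -0.4250i
Iter 1: z = 0.7100 + -0.4250i, |z|^2 = 0.6847
Iter 2: z = 1.0335 + -1.0285i, |z|^2 = 2.1259
Iter 3: z = 0.7203 + -2.5509i, |z|^2 = 7.0256
Escaped at iteration 3

Answer: 3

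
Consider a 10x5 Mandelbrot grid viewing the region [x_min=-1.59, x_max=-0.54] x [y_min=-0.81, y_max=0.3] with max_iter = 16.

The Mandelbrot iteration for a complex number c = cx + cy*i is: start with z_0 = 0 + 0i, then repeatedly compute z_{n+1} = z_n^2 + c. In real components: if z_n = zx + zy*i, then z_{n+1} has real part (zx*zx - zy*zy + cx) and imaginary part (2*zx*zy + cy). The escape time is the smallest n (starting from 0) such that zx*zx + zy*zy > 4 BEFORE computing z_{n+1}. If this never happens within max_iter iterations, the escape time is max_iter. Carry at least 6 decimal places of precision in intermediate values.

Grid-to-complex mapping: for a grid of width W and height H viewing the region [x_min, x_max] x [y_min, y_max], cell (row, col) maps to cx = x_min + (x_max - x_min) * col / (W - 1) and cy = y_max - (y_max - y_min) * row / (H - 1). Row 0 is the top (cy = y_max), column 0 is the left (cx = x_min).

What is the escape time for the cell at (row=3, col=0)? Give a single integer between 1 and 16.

z_0 = 0 + 0i, c = -1.5900 + -0.5325i
Iter 1: z = -1.5900 + -0.5325i, |z|^2 = 2.8117
Iter 2: z = 0.6545 + 1.1608i, |z|^2 = 1.7760
Iter 3: z = -2.5091 + 0.9872i, |z|^2 = 7.2703
Escaped at iteration 3

Answer: 3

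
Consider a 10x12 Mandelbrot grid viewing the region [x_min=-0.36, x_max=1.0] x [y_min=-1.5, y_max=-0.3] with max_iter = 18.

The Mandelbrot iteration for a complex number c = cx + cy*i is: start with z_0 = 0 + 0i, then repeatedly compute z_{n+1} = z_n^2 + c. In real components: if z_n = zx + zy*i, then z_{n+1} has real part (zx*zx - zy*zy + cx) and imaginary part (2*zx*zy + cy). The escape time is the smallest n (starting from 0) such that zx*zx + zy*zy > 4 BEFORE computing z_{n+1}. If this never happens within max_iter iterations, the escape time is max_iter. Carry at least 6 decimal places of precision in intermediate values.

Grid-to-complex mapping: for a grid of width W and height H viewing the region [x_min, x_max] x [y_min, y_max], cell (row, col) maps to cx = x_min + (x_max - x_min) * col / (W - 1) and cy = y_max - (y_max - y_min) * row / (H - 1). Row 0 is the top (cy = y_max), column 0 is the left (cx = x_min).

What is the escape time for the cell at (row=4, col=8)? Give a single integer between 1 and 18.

Answer: 2

Derivation:
z_0 = 0 + 0i, c = 0.8489 + -0.7364i
Iter 1: z = 0.8489 + -0.7364i, |z|^2 = 1.2628
Iter 2: z = 1.0273 + -1.9865i, |z|^2 = 5.0016
Escaped at iteration 2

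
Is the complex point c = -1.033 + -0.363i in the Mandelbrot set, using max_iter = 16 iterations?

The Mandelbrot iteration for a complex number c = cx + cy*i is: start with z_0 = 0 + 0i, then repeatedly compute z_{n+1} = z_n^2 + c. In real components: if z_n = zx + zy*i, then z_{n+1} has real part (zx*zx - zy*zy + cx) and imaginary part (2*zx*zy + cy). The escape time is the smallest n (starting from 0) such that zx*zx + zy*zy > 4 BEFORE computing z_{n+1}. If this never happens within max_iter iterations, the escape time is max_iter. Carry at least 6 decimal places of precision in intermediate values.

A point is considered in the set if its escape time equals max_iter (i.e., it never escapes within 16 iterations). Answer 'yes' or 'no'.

Answer: no

Derivation:
z_0 = 0 + 0i, c = -1.0330 + -0.3630i
Iter 1: z = -1.0330 + -0.3630i, |z|^2 = 1.1989
Iter 2: z = -0.0977 + 0.3870i, |z|^2 = 0.1593
Iter 3: z = -1.1732 + -0.4386i, |z|^2 = 1.5688
Iter 4: z = 0.1510 + 0.6661i, |z|^2 = 0.4665
Iter 5: z = -1.4539 + -0.1618i, |z|^2 = 2.1400
Iter 6: z = 1.0547 + 0.1075i, |z|^2 = 1.1239
Iter 7: z = 0.0678 + -0.1362i, |z|^2 = 0.0232
Iter 8: z = -1.0470 + -0.3815i, |z|^2 = 1.2417
Iter 9: z = -0.0824 + 0.4358i, |z|^2 = 0.1967
Iter 10: z = -1.2161 + -0.4348i, |z|^2 = 1.6679
Iter 11: z = 0.2569 + 0.6945i, |z|^2 = 0.5483
Iter 12: z = -1.4493 + -0.0062i, |z|^2 = 2.1005
Iter 13: z = 1.0675 + -0.3450i, |z|^2 = 1.2585
Iter 14: z = -0.0126 + -1.0995i, |z|^2 = 1.2092
Iter 15: z = -2.2418 + -0.3354i, |z|^2 = 5.1383
Escaped at iteration 15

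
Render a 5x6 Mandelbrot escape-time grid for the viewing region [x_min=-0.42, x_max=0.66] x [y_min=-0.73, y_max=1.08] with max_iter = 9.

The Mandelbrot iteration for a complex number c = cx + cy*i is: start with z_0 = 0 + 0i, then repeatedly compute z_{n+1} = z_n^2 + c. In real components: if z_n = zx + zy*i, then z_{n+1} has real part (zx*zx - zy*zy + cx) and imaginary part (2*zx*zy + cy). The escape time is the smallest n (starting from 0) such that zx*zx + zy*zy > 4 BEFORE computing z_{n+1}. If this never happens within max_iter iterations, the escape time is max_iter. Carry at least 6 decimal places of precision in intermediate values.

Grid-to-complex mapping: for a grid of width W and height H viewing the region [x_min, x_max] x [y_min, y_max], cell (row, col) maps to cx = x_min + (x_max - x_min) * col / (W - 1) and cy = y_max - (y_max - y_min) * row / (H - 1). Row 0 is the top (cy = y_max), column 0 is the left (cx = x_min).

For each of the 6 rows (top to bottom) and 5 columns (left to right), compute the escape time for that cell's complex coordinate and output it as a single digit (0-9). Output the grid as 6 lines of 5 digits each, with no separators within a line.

Answer: 48422
79753
99993
99974
99993
79753

Derivation:
(row=0, col=0): c = -0.4200 + 1.0800i → escape time 4
(row=0, col=1): c = -0.1500 + 1.0800i → escape time 8
(row=0, col=2): c = 0.1200 + 1.0800i → escape time 4
(row=0, col=3): c = 0.3900 + 1.0800i → escape time 2
(row=0, col=4): c = 0.6600 + 1.0800i → escape time 2
(row=1, col=0): c = -0.4200 + 0.7180i → escape time 7
(row=1, col=1): c = -0.1500 + 0.7180i → escape time 9
(row=1, col=2): c = 0.1200 + 0.7180i → escape time 7
(row=1, col=3): c = 0.3900 + 0.7180i → escape time 5
(row=1, col=4): c = 0.6600 + 0.7180i → escape time 3
(row=2, col=0): c = -0.4200 + 0.3560i → escape time 9
(row=2, col=1): c = -0.1500 + 0.3560i → escape time 9
(row=2, col=2): c = 0.1200 + 0.3560i → escape time 9
(row=2, col=3): c = 0.3900 + 0.3560i → escape time 9
(row=2, col=4): c = 0.6600 + 0.3560i → escape time 3
(row=3, col=0): c = -0.4200 + -0.0060i → escape time 9
(row=3, col=1): c = -0.1500 + -0.0060i → escape time 9
(row=3, col=2): c = 0.1200 + -0.0060i → escape time 9
(row=3, col=3): c = 0.3900 + -0.0060i → escape time 7
(row=3, col=4): c = 0.6600 + -0.0060i → escape time 4
(row=4, col=0): c = -0.4200 + -0.3680i → escape time 9
(row=4, col=1): c = -0.1500 + -0.3680i → escape time 9
(row=4, col=2): c = 0.1200 + -0.3680i → escape time 9
(row=4, col=3): c = 0.3900 + -0.3680i → escape time 9
(row=4, col=4): c = 0.6600 + -0.3680i → escape time 3
(row=5, col=0): c = -0.4200 + -0.7300i → escape time 7
(row=5, col=1): c = -0.1500 + -0.7300i → escape time 9
(row=5, col=2): c = 0.1200 + -0.7300i → escape time 7
(row=5, col=3): c = 0.3900 + -0.7300i → escape time 5
(row=5, col=4): c = 0.6600 + -0.7300i → escape time 3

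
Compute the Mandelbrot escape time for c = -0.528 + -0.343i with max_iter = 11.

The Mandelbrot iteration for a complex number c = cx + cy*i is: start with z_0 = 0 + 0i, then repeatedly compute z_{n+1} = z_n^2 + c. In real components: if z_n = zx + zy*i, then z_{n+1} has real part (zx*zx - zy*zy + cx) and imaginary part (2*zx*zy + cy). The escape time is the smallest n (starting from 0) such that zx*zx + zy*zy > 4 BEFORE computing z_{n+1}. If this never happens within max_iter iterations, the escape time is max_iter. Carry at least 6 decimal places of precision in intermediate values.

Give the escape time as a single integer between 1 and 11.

Answer: 11

Derivation:
z_0 = 0 + 0i, c = -0.5280 + -0.3430i
Iter 1: z = -0.5280 + -0.3430i, |z|^2 = 0.3964
Iter 2: z = -0.3669 + 0.0192i, |z|^2 = 0.1350
Iter 3: z = -0.3938 + -0.3571i, |z|^2 = 0.2826
Iter 4: z = -0.5005 + -0.0618i, |z|^2 = 0.2543
Iter 5: z = -0.2814 + -0.2812i, |z|^2 = 0.1582
Iter 6: z = -0.5279 + -0.1848i, |z|^2 = 0.3128
Iter 7: z = -0.2835 + -0.1479i, |z|^2 = 0.1022
Iter 8: z = -0.4695 + -0.2591i, |z|^2 = 0.2876
Iter 9: z = -0.3747 + -0.0997i, |z|^2 = 0.1503
Iter 10: z = -0.3975 + -0.2683i, |z|^2 = 0.2300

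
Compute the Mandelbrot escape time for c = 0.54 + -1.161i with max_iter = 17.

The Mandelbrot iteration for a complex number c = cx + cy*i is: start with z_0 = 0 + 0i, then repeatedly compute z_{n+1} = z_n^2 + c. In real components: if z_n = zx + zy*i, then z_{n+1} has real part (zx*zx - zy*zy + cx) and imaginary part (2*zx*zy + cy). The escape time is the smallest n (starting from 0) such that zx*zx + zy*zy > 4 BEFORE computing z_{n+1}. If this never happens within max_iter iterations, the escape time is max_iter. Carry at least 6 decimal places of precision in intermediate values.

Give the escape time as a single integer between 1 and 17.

Answer: 2

Derivation:
z_0 = 0 + 0i, c = 0.5400 + -1.1610i
Iter 1: z = 0.5400 + -1.1610i, |z|^2 = 1.6395
Iter 2: z = -0.5163 + -2.4149i, |z|^2 = 6.0982
Escaped at iteration 2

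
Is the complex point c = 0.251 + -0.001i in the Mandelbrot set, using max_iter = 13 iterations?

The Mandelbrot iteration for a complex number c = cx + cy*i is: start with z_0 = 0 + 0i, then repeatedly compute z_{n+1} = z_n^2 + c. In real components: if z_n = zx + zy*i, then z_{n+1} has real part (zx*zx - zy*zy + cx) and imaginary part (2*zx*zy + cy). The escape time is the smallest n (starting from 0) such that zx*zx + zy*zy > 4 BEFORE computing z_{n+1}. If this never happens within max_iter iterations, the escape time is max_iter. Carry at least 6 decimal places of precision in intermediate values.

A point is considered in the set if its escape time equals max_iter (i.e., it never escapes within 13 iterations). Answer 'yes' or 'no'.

Answer: yes

Derivation:
z_0 = 0 + 0i, c = 0.2510 + -0.0010i
Iter 1: z = 0.2510 + -0.0010i, |z|^2 = 0.0630
Iter 2: z = 0.3140 + -0.0015i, |z|^2 = 0.0986
Iter 3: z = 0.3496 + -0.0019i, |z|^2 = 0.1222
Iter 4: z = 0.3732 + -0.0024i, |z|^2 = 0.1393
Iter 5: z = 0.3903 + -0.0028i, |z|^2 = 0.1523
Iter 6: z = 0.4033 + -0.0032i, |z|^2 = 0.1627
Iter 7: z = 0.4137 + -0.0035i, |z|^2 = 0.1711
Iter 8: z = 0.4221 + -0.0039i, |z|^2 = 0.1782
Iter 9: z = 0.4291 + -0.0043i, |z|^2 = 0.1842
Iter 10: z = 0.4351 + -0.0047i, |z|^2 = 0.1894
Iter 11: z = 0.4403 + -0.0051i, |z|^2 = 0.1939
Iter 12: z = 0.4449 + -0.0055i, |z|^2 = 0.1979
Did not escape in 13 iterations → in set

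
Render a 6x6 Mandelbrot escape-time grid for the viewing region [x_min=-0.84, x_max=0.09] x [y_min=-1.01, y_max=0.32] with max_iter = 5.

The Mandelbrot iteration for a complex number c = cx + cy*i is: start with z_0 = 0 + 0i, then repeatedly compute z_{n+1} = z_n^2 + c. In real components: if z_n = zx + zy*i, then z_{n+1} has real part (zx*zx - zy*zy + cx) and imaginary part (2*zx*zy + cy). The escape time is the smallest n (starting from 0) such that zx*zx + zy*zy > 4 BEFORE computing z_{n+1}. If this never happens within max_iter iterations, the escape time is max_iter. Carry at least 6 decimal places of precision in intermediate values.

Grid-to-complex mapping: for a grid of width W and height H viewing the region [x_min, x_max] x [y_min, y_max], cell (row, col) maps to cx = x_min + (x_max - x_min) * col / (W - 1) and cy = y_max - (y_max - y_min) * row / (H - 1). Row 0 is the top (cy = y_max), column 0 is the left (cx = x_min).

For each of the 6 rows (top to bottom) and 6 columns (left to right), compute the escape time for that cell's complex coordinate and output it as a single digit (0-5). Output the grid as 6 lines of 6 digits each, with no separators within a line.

(row=0, col=0): c = -0.8400 + 0.3200i → escape time 5
(row=0, col=1): c = -0.6540 + 0.3200i → escape time 5
(row=0, col=2): c = -0.4680 + 0.3200i → escape time 5
(row=0, col=3): c = -0.2820 + 0.3200i → escape time 5
(row=0, col=4): c = -0.0960 + 0.3200i → escape time 5
(row=0, col=5): c = 0.0900 + 0.3200i → escape time 5
(row=1, col=0): c = -0.8400 + 0.0540i → escape time 5
(row=1, col=1): c = -0.6540 + 0.0540i → escape time 5
(row=1, col=2): c = -0.4680 + 0.0540i → escape time 5
(row=1, col=3): c = -0.2820 + 0.0540i → escape time 5
(row=1, col=4): c = -0.0960 + 0.0540i → escape time 5
(row=1, col=5): c = 0.0900 + 0.0540i → escape time 5
(row=2, col=0): c = -0.8400 + -0.2120i → escape time 5
(row=2, col=1): c = -0.6540 + -0.2120i → escape time 5
(row=2, col=2): c = -0.4680 + -0.2120i → escape time 5
(row=2, col=3): c = -0.2820 + -0.2120i → escape time 5
(row=2, col=4): c = -0.0960 + -0.2120i → escape time 5
(row=2, col=5): c = 0.0900 + -0.2120i → escape time 5
(row=3, col=0): c = -0.8400 + -0.4780i → escape time 5
(row=3, col=1): c = -0.6540 + -0.4780i → escape time 5
(row=3, col=2): c = -0.4680 + -0.4780i → escape time 5
(row=3, col=3): c = -0.2820 + -0.4780i → escape time 5
(row=3, col=4): c = -0.0960 + -0.4780i → escape time 5
(row=3, col=5): c = 0.0900 + -0.4780i → escape time 5
(row=4, col=0): c = -0.8400 + -0.7440i → escape time 4
(row=4, col=1): c = -0.6540 + -0.7440i → escape time 5
(row=4, col=2): c = -0.4680 + -0.7440i → escape time 5
(row=4, col=3): c = -0.2820 + -0.7440i → escape time 5
(row=4, col=4): c = -0.0960 + -0.7440i → escape time 5
(row=4, col=5): c = 0.0900 + -0.7440i → escape time 5
(row=5, col=0): c = -0.8400 + -1.0100i → escape time 3
(row=5, col=1): c = -0.6540 + -1.0100i → escape time 4
(row=5, col=2): c = -0.4680 + -1.0100i → escape time 4
(row=5, col=3): c = -0.2820 + -1.0100i → escape time 5
(row=5, col=4): c = -0.0960 + -1.0100i → escape time 5
(row=5, col=5): c = 0.0900 + -1.0100i → escape time 4

Answer: 555555
555555
555555
555555
455555
344554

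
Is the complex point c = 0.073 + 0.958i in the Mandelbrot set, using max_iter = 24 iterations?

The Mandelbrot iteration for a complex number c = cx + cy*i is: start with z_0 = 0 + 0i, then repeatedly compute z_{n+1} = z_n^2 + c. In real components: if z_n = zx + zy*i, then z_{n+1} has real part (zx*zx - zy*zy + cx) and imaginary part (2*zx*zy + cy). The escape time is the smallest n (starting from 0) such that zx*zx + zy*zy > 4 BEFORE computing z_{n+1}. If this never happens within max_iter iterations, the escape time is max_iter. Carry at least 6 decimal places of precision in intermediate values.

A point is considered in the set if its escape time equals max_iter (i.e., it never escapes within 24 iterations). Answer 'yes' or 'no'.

Answer: no

Derivation:
z_0 = 0 + 0i, c = 0.0730 + 0.9580i
Iter 1: z = 0.0730 + 0.9580i, |z|^2 = 0.9231
Iter 2: z = -0.8394 + 1.0979i, |z|^2 = 1.9100
Iter 3: z = -0.4277 + -0.8852i, |z|^2 = 0.9664
Iter 4: z = -0.5276 + 1.7151i, |z|^2 = 3.2200
Iter 5: z = -2.5902 + -0.8519i, |z|^2 = 7.4350
Escaped at iteration 5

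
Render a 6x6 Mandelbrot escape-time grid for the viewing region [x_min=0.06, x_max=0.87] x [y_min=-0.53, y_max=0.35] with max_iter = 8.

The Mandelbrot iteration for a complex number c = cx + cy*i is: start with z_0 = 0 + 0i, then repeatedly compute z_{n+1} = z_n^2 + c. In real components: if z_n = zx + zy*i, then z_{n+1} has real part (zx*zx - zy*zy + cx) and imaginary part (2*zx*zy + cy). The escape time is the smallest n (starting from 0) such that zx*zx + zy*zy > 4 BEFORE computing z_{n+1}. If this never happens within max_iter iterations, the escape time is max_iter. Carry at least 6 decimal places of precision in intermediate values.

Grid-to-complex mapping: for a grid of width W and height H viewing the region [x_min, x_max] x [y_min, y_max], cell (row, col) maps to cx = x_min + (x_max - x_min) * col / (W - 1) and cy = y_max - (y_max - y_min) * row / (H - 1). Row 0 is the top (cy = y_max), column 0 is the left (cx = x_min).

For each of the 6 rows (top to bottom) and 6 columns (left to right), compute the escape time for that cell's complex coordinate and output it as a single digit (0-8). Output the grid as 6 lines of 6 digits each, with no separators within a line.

Answer: 888433
888433
887433
888433
888433
888433

Derivation:
(row=0, col=0): c = 0.0600 + 0.3500i → escape time 8
(row=0, col=1): c = 0.2220 + 0.3500i → escape time 8
(row=0, col=2): c = 0.3840 + 0.3500i → escape time 8
(row=0, col=3): c = 0.5460 + 0.3500i → escape time 4
(row=0, col=4): c = 0.7080 + 0.3500i → escape time 3
(row=0, col=5): c = 0.8700 + 0.3500i → escape time 3
(row=1, col=0): c = 0.0600 + 0.1740i → escape time 8
(row=1, col=1): c = 0.2220 + 0.1740i → escape time 8
(row=1, col=2): c = 0.3840 + 0.1740i → escape time 8
(row=1, col=3): c = 0.5460 + 0.1740i → escape time 4
(row=1, col=4): c = 0.7080 + 0.1740i → escape time 3
(row=1, col=5): c = 0.8700 + 0.1740i → escape time 3
(row=2, col=0): c = 0.0600 + -0.0020i → escape time 8
(row=2, col=1): c = 0.2220 + -0.0020i → escape time 8
(row=2, col=2): c = 0.3840 + -0.0020i → escape time 7
(row=2, col=3): c = 0.5460 + -0.0020i → escape time 4
(row=2, col=4): c = 0.7080 + -0.0020i → escape time 3
(row=2, col=5): c = 0.8700 + -0.0020i → escape time 3
(row=3, col=0): c = 0.0600 + -0.1780i → escape time 8
(row=3, col=1): c = 0.2220 + -0.1780i → escape time 8
(row=3, col=2): c = 0.3840 + -0.1780i → escape time 8
(row=3, col=3): c = 0.5460 + -0.1780i → escape time 4
(row=3, col=4): c = 0.7080 + -0.1780i → escape time 3
(row=3, col=5): c = 0.8700 + -0.1780i → escape time 3
(row=4, col=0): c = 0.0600 + -0.3540i → escape time 8
(row=4, col=1): c = 0.2220 + -0.3540i → escape time 8
(row=4, col=2): c = 0.3840 + -0.3540i → escape time 8
(row=4, col=3): c = 0.5460 + -0.3540i → escape time 4
(row=4, col=4): c = 0.7080 + -0.3540i → escape time 3
(row=4, col=5): c = 0.8700 + -0.3540i → escape time 3
(row=5, col=0): c = 0.0600 + -0.5300i → escape time 8
(row=5, col=1): c = 0.2220 + -0.5300i → escape time 8
(row=5, col=2): c = 0.3840 + -0.5300i → escape time 8
(row=5, col=3): c = 0.5460 + -0.5300i → escape time 4
(row=5, col=4): c = 0.7080 + -0.5300i → escape time 3
(row=5, col=5): c = 0.8700 + -0.5300i → escape time 3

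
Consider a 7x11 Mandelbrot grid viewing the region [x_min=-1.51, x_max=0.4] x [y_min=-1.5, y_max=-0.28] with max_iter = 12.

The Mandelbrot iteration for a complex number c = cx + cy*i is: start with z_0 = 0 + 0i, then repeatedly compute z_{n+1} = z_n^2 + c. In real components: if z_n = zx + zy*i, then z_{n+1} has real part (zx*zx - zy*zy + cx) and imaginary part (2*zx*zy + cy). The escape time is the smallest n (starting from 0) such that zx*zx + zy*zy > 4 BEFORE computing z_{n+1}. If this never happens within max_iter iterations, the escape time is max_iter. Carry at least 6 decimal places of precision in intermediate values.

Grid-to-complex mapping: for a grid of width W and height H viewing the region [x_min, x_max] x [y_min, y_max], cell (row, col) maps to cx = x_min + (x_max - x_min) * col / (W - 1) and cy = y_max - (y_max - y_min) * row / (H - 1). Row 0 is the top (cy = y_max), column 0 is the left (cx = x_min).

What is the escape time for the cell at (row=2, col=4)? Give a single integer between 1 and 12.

Answer: 12

Derivation:
z_0 = 0 + 0i, c = -0.2367 + -0.5240i
Iter 1: z = -0.2367 + -0.5240i, |z|^2 = 0.3306
Iter 2: z = -0.4552 + -0.2760i, |z|^2 = 0.2834
Iter 3: z = -0.1056 + -0.2727i, |z|^2 = 0.0855
Iter 4: z = -0.2999 + -0.4664i, |z|^2 = 0.3075
Iter 5: z = -0.3643 + -0.2442i, |z|^2 = 0.1923
Iter 6: z = -0.1636 + -0.3461i, |z|^2 = 0.1465
Iter 7: z = -0.3296 + -0.4107i, |z|^2 = 0.2774
Iter 8: z = -0.2967 + -0.2532i, |z|^2 = 0.1521
Iter 9: z = -0.2127 + -0.3737i, |z|^2 = 0.1849
Iter 10: z = -0.3311 + -0.3650i, |z|^2 = 0.2428
Iter 11: z = -0.2603 + -0.2823i, |z|^2 = 0.1474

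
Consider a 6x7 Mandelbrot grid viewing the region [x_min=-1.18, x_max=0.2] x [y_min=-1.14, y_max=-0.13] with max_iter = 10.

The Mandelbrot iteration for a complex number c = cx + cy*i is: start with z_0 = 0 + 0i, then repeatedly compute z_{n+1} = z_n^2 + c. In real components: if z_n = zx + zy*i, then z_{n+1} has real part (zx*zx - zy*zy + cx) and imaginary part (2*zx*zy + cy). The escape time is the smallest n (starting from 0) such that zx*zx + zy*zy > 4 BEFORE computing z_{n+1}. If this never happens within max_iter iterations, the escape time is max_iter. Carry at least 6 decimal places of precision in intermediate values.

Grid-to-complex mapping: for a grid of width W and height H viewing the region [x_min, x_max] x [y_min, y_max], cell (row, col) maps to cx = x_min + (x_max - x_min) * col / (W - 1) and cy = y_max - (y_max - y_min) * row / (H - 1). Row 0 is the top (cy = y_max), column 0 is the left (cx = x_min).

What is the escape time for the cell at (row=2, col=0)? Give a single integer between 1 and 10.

Answer: 5

Derivation:
z_0 = 0 + 0i, c = -1.1800 + -0.4667i
Iter 1: z = -1.1800 + -0.4667i, |z|^2 = 1.6102
Iter 2: z = -0.0054 + 0.6347i, |z|^2 = 0.4028
Iter 3: z = -1.5828 + -0.4735i, |z|^2 = 2.7294
Iter 4: z = 1.1010 + 1.0322i, |z|^2 = 2.2776
Iter 5: z = -1.0333 + 1.8062i, |z|^2 = 4.3300
Escaped at iteration 5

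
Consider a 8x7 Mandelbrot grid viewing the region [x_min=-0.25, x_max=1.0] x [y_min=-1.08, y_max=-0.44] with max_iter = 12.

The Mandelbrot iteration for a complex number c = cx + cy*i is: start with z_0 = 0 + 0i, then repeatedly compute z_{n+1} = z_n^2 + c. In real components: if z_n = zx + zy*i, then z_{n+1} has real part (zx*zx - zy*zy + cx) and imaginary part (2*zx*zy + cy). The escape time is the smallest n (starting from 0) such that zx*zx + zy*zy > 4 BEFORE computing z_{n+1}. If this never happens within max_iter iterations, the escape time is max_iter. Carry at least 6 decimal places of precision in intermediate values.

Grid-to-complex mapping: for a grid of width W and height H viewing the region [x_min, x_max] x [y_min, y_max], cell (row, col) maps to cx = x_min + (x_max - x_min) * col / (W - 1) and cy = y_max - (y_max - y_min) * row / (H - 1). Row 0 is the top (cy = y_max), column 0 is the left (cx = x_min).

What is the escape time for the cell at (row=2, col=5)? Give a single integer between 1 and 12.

z_0 = 0 + 0i, c = 0.6429 + -0.6533i
Iter 1: z = 0.6429 + -0.6533i, |z|^2 = 0.8401
Iter 2: z = 0.6293 + -1.4933i, |z|^2 = 2.6260
Iter 3: z = -1.1912 + -2.5328i, |z|^2 = 7.8339
Escaped at iteration 3

Answer: 3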